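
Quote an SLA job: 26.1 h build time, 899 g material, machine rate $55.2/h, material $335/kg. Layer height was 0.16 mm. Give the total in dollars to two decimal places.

$1741.89

Machine-time cost: 55.2 × 26.1 → $1440.72.
Feedstock cost = 335 × 899/1000 = $301.165.
Job cost: 1440.72 + 301.165 = 1741.885 ≈ $1741.89.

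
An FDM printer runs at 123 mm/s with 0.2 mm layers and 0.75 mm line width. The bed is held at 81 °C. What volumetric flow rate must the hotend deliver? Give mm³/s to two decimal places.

Bead cross-section: 0.2 × 0.75 → 0.15 mm².
Volumetric flow = 123 × 0.15 = 18.45 mm³/s.

18.45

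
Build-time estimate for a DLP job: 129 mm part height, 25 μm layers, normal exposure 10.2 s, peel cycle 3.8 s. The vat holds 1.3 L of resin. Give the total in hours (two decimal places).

20.07 hours

Number of layers: 129 / 0.025 → 5160 (rounded up).
Per-layer time = 10.2 + 3.8, so 14 s.
Total = 5160 × 14 = 72240 s = 20.07 hours.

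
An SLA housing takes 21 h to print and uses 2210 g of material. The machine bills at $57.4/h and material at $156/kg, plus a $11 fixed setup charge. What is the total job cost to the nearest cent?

Machine-time cost = 57.4 × 21, so $1205.40.
Material charge = 156 × 2210/1000 = $344.76.
Total = 1205.40 + 344.76 + 11 = $1561.16.

$1561.16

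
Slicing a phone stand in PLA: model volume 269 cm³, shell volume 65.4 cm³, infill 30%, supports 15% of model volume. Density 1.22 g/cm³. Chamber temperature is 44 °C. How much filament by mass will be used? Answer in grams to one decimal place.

203.5 g

Interior volume = 269 − 65.4, so 203.6 cm³.
Infill volume = 0.30 × 203.6 = 61.08 cm³.
Support = 0.15 × 269 = 40.35 cm³.
Deposited volume = 65.4 + 61.08 + 40.35, so 166.83 cm³.
Mass: 166.83 × 1.22 → 203.5326 g.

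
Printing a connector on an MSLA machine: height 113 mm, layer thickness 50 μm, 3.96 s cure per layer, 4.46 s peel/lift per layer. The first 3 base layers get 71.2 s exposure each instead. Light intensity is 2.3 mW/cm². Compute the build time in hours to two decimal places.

5.34 hours

Number of layers: 113 / 0.05 → 2260 (rounded up).
Bottom layers = 3 × (71.2 + 4.46), so 226.98 s.
Remaining layers = 2257 × (3.96 + 4.46) = 19003.94 s.
Total = 226.98 + 19003.94 = 19230.92 s = 5.34 hours.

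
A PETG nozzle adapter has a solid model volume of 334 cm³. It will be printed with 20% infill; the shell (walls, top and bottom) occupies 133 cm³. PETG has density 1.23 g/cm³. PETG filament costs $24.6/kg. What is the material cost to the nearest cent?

$5.24

Interior volume: 334 − 133 → 201 cm³.
Infill deposited = 0.20 × 201, so 40.2 cm³.
Deposited volume: 133 + 40.2 → 173.2 cm³.
Mass = 173.2 × 1.23 = 213.036 g.
At $24.6/kg: 213.036/1000 × 24.6 = $5.24.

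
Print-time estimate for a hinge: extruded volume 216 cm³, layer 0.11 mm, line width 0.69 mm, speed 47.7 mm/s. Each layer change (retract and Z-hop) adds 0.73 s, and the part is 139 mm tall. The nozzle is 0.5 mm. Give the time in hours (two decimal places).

16.83 hours

Line area: 0.11 × 0.69 → 0.0759 mm².
Toolpath length = 216 cm³ / 0.0759 mm² = 216000 / 0.0759 = 2845849.8 mm.
Print-move time = 2845849.8 / 47.7, so 59661.4 s.
Layer count = ceil(139 / 0.11) = 1264.
Non-print overhead = 1264 × 0.73 = 922.72 s.
Total = 59661.4 + 922.72 = 60584.12 s = 16.83 hours.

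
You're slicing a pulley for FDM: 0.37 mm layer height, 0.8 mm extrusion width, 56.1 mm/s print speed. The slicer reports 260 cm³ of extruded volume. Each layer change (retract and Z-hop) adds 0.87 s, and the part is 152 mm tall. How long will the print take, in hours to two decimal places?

4.45 hours

Line area: 0.37 × 0.8 → 0.296 mm².
Toolpath length = 260 cm³ / 0.296 mm² = 260000 / 0.296 = 878378.4 mm.
Time extruding: 878378.4 / 56.1 → 15657.4 s.
Layer count = ceil(152 / 0.37) = 411.
Non-print overhead = 411 × 0.87 = 357.57 s.
Total = 15657.4 + 357.57 = 16014.97 s = 4.45 hours.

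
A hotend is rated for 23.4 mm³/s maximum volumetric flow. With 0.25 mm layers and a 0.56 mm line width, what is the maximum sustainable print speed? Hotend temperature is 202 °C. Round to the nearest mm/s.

Extrusion cross-section = 0.25 × 0.56 = 0.14 mm².
Max speed = 23.4 / 0.14 = 167.14 ≈ 167 mm/s.

167 mm/s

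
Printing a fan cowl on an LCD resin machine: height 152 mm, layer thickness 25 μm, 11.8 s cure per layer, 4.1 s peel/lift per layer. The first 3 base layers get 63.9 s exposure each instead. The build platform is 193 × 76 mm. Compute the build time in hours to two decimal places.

Number of layers: 152 / 0.025 → 6080 (rounded up).
Burn-in layers: 3 × (63.9 + 4.1) → 204 s.
Remaining layers: 6077 × (11.8 + 4.1) → 96624.3 s.
Total = 204 + 96624.3 = 96828.3 s = 26.90 hours.

26.90 hours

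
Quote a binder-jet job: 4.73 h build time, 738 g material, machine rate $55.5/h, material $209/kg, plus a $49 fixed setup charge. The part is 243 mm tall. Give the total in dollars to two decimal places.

Machine cost = 55.5 × 4.73 = $262.515.
Material cost: 209 × 738/1000 → $154.242.
Total = 262.515 + 154.242 + 49 = 465.757 ≈ $465.76.

$465.76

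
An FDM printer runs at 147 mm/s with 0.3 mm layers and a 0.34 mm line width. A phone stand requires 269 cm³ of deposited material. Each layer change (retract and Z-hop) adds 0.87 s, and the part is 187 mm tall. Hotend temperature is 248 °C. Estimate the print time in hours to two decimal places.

5.13 hours

Line area = 0.3 × 0.34, so 0.102 mm².
Path length: 269000 mm³ / 0.102 mm² → 2637254.9 mm.
Extrusion time: 2637254.9 / 147 → 17940.5 s.
Number of layers: 187 / 0.3 → 624 (rounded up).
Non-print overhead: 624 × 0.87 → 542.88 s.
Total = 17940.5 + 542.88 = 18483.38 s = 5.13 hours.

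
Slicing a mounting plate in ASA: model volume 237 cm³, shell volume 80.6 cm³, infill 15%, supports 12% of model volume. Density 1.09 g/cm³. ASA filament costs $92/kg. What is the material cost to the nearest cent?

Interior volume: 237 − 80.6 → 156.4 cm³.
Deposited infill: 0.15 × 156.4 → 23.46 cm³.
Support = 0.12 × 237, so 28.44 cm³.
Total extruded = 80.6 + 23.46 + 28.44, so 132.5 cm³.
Mass = 132.5 × 1.09, so 144.425 g.
Cost = 144.425 g / 1000 × $92/kg = $13.29.

$13.29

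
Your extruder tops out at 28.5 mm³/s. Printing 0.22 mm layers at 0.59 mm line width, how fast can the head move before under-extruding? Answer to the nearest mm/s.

Bead cross-section = 0.22 × 0.59, so 0.1298 mm².
v_max = Q/A = 28.5/0.1298 = 219.57 mm/s → 220 mm/s.

220 mm/s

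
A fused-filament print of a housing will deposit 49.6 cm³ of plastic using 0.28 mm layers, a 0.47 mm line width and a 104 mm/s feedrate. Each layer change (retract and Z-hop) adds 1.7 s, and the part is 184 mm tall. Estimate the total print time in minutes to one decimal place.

Line area = 0.28 × 0.47, so 0.1316 mm².
Total extruded path = 49600/0.1316 = 376899.7 mm.
Time extruding: 376899.7 / 104 → 3624 s.
Number of layers: 184 / 0.28 → 658 (rounded up).
Z-hop total: 658 × 1.7 → 1118.6 s.
Altogether 3624 + 1118.6 = 4742.6 s, i.e. 79.0 minutes.

79.0 minutes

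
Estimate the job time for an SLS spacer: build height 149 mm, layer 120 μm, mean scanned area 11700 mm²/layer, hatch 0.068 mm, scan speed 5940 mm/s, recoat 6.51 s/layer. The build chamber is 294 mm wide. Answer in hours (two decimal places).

Layers = ⌈149/0.12⌉ = 1242.
Hatch length per layer = 11700 / 0.068, so 172058.8 mm.
Scan time per layer: 172058.8 / 5940 → 28.9661 s.
Layer cycle: 28.9661 + 6.51 → 35.4761 s.
Build time = 1242 × 35.4761 = 44061.3162 s = 12.24 hours.

12.24 hours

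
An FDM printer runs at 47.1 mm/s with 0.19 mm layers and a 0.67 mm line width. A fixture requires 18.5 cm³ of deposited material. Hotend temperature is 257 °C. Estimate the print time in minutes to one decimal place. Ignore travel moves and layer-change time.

Line area = 0.19 × 0.67 = 0.1273 mm².
Total extruded path = 18500/0.1273 = 145326 mm.
Time extruding = 145326 / 47.1, so 3085.5 s.
That's 3085.5 s → 51.4 minutes.

51.4 minutes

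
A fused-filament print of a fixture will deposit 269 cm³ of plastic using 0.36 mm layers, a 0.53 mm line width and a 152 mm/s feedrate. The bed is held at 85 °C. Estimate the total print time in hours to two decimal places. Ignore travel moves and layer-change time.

Extrusion cross-section = 0.36 × 0.53 = 0.1908 mm².
Total extruded path = 269000/0.1908 = 1409853.2 mm.
Time extruding: 1409853.2 / 152 → 9275.4 s.
9275.4 s = 2.58 hours.

2.58 hours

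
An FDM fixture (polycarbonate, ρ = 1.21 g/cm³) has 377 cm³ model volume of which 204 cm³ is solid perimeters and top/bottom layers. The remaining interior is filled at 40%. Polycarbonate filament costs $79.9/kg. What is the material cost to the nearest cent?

$26.41

Interior volume = 377 − 204 = 173 cm³.
Infill deposited = 0.40 × 173, so 69.2 cm³.
Total printed volume = 204 + 69.2 = 273.2 cm³.
Mass = 273.2 × 1.21, so 330.572 g.
At $79.9/kg: 330.572/1000 × 79.9 = $26.41.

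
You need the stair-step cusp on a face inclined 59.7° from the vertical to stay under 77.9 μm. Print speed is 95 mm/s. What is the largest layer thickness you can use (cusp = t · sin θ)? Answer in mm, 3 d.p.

0.090 mm

t = h_c / sin θ = 0.0779 / 0.8634 = 0.090 mm.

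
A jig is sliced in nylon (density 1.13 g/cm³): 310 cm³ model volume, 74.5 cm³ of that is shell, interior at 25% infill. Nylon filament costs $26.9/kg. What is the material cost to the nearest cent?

$4.05

Volume inside the shell: 310 − 74.5 → 235.5 cm³.
Infill deposited: 0.25 × 235.5 → 58.875 cm³.
Total extruded: 74.5 + 58.875 → 133.375 cm³.
Mass = 133.375 × 1.13, so 150.71375 g.
Cost = 150.71375 g / 1000 × $26.9/kg = $4.05.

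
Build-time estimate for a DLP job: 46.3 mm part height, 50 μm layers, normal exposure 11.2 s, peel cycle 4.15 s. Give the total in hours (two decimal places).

3.95 hours

Layers = ⌈46.3/0.05⌉ = 926.
Per-layer time: 11.2 + 4.15 → 15.35 s.
Build time: 926 × 15.35 s = 14214.1 s, i.e. 3.95 hours.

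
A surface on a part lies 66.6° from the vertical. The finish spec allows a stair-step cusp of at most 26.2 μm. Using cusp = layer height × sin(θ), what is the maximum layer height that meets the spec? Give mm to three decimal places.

Layer height = cusp / sin(66.6°) = 0.0262 / 0.9178 = 0.029 mm.

0.029 mm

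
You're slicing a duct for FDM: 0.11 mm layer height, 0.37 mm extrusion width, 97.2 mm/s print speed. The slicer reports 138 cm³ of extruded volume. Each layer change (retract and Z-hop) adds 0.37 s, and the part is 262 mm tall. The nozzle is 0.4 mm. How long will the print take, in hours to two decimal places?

Bead cross-section = 0.11 × 0.37 = 0.0407 mm².
Path length: 138000 mm³ / 0.0407 mm² → 3390663.4 mm.
Time extruding = 3390663.4 / 97.2 = 34883.4 s.
Layers = ⌈262/0.11⌉ = 2382.
Layer-change overhead: 2382 × 0.37 → 881.34 s.
Altogether 34883.4 + 881.34 = 35764.74 s, i.e. 9.93 hours.

9.93 hours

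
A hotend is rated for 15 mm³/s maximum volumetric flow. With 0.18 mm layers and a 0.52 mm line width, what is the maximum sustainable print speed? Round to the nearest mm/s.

160 mm/s

A = 0.18 × 0.52, so 0.0936 mm².
Max speed = 15 / 0.0936 = 160.26 ≈ 160 mm/s.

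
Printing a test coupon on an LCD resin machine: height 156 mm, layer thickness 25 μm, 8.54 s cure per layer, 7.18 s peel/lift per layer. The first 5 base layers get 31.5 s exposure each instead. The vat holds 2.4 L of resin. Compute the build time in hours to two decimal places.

27.28 hours

Number of layers: 156 / 0.025 → 6240 (rounded up).
Bottom layers: 5 × (31.5 + 7.18) → 193.4 s.
Normal layers: 6235 × (8.54 + 7.18) → 98014.2 s.
Total = 193.4 + 98014.2 = 98207.6 s = 27.28 hours.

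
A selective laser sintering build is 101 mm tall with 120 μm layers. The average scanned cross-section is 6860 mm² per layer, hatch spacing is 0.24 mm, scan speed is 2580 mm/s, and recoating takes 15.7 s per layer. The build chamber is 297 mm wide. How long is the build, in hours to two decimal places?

6.26 hours

Layer count = ceil(101 / 0.12) = 842.
Per-layer scan distance = 6860 / 0.24, so 28583.3 mm.
Laser time per layer = 28583.3 / 2580 = 11.0788 s.
Per-layer time = 11.0788 + 15.7 = 26.7788 s.
Build time = 842 × 26.7788 = 22547.7496 s = 6.26 hours.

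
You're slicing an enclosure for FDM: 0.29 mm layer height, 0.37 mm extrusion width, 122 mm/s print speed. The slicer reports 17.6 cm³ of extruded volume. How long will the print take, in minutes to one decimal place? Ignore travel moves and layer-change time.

Extrusion cross-section = 0.29 × 0.37, so 0.1073 mm².
Total extruded path = 17600/0.1073 = 164026.1 mm.
Print-move time = 164026.1 / 122, so 1344.5 s.
1344.5 s = 22.4 minutes.

22.4 minutes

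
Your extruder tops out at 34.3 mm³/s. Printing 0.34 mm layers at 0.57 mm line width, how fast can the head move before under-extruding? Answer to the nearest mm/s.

177 mm/s

A = 0.34 × 0.57 = 0.1938 mm².
Max speed = 34.3 / 0.1938 = 176.99 ≈ 177 mm/s.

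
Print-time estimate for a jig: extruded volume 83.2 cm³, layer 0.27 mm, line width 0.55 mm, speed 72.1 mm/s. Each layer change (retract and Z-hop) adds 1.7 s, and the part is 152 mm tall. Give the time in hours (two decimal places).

2.42 hours

Line area = 0.27 × 0.55 = 0.1485 mm².
Path length: 83200 mm³ / 0.1485 mm² → 560269.4 mm.
Time extruding = 560269.4 / 72.1 = 7770.7 s.
Number of layers: 152 / 0.27 → 563 (rounded up).
Non-print overhead: 563 × 1.7 → 957.1 s.
Total = 7770.7 + 957.1 = 8727.8 s = 2.42 hours.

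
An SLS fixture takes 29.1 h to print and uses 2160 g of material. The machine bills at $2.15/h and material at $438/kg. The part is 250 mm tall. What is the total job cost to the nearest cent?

$1008.65

Machine cost = 2.15 × 29.1 = $62.565.
Material charge: 438 × 2160/1000 → $946.08.
Total = 62.565 + 946.08 = 1008.645 ≈ $1008.65.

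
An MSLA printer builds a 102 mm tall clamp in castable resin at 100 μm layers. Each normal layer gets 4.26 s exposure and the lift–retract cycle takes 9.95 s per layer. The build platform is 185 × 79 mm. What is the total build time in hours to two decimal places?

4.03 hours

Layers = ⌈102/0.1⌉ = 1020.
Cycle time: 4.26 + 9.95 → 14.21 s.
Build time: 1020 × 14.21 s = 14494.2 s, i.e. 4.03 hours.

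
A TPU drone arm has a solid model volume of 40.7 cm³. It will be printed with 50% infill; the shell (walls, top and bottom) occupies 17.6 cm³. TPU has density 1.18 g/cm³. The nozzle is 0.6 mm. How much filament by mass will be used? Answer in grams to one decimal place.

34.4 g

Volume inside the shell: 40.7 − 17.6 → 23.1 cm³.
Infill deposited: 0.50 × 23.1 → 11.55 cm³.
Total printed volume: 17.6 + 11.55 → 29.15 cm³.
Mass = 29.15 × 1.18 = 34.397 g.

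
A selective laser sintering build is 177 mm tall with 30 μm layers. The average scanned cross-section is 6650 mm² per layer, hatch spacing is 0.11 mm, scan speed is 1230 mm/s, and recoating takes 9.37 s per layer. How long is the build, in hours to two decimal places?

Layer count = ceil(177 / 0.03) = 5900.
Per-layer scan distance: 6650 / 0.11 → 60454.5 mm.
Per-layer scan time: 60454.5 / 1230 → 49.15 s.
Layer cycle = 49.15 + 9.37, so 58.52 s.
Total: 5900 × 58.52 s = 345268 s → 95.91 hours.

95.91 hours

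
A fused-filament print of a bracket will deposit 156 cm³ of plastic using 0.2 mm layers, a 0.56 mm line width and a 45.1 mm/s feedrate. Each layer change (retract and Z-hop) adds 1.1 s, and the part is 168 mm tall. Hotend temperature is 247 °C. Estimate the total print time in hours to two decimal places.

Extrusion cross-section = 0.2 × 0.56 = 0.112 mm².
Toolpath length = 156 cm³ / 0.112 mm² = 156000 / 0.112 = 1392857.1 mm.
Print-move time = 1392857.1 / 45.1 = 30883.7 s.
Layer count = ceil(168 / 0.2) = 840.
Layer-change overhead: 840 × 1.1 → 924 s.
Altogether 30883.7 + 924 = 31807.7 s, i.e. 8.84 hours.

8.84 hours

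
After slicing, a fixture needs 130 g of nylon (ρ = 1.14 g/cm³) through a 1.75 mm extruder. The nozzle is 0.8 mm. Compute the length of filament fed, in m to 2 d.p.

Volume = 130 g / 1.14 g·cm⁻³ = 114.0351 cm³ = 114035.1 mm³.
A = π r² = π × 0.875² = 2.4053 mm².
Length = 114035.1 / 2.4053 = 47409.93 mm = 47.41 m.

47.41 m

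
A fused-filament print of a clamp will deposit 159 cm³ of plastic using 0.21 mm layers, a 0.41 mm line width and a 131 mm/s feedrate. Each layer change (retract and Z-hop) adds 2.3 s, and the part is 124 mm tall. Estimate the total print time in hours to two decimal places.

Bead cross-section: 0.21 × 0.41 → 0.0861 mm².
Path length: 159000 mm³ / 0.0861 mm² → 1846689.9 mm.
Time extruding = 1846689.9 / 131 = 14096.9 s.
Number of layers: 124 / 0.21 → 591 (rounded up).
Layer-change overhead = 591 × 2.3 = 1359.3 s.
Total = 14096.9 + 1359.3 = 15456.2 s = 4.29 hours.

4.29 hours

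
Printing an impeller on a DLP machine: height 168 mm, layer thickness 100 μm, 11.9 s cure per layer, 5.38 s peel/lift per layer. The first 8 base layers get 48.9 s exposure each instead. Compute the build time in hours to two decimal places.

8.15 hours

Number of layers: 168 / 0.1 → 1680 (rounded up).
Burn-in layers: 8 × (48.9 + 5.38) → 434.24 s.
Remaining layers = 1672 × (11.9 + 5.38), so 28892.16 s.
Sum: 434.24 + 28892.16 = 29326.4 s → 8.15 hours.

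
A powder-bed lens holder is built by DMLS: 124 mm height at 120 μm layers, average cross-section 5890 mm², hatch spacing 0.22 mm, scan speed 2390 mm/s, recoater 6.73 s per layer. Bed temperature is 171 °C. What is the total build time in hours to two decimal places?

Layers = ⌈124/0.12⌉ = 1034.
Hatch length per layer: 5890 / 0.22 → 26772.7 mm.
Scan time per layer: 26772.7 / 2390 → 11.202 s.
Layer cycle: 11.202 + 6.73 → 17.932 s.
Total: 1034 × 17.932 s = 18541.688 s → 5.15 hours.

5.15 hours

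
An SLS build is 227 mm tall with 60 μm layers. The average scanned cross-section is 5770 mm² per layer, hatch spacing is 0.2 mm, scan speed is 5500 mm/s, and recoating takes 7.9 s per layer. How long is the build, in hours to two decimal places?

13.82 hours

Layers = ⌈227/0.06⌉ = 3784.
Per-layer scan distance = 5770 / 0.2 = 28850 mm.
Scan time per layer = 28850 / 5500 = 5.2455 s.
Layer cycle = 5.2455 + 7.9, so 13.1455 s.
Build time = 3784 × 13.1455 = 49742.572 s = 13.82 hours.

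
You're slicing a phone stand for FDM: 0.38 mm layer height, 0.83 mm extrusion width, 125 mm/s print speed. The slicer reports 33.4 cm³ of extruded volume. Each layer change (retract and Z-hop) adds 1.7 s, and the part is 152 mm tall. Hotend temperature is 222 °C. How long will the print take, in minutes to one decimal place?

Line area = 0.38 × 0.83 = 0.3154 mm².
Total extruded path = 33400/0.3154 = 105897.3 mm.
Extrusion time: 105897.3 / 125 → 847.2 s.
Layers = ⌈152/0.38⌉ = 400.
Z-hop total = 400 × 1.7, so 680 s.
Total = 847.2 + 680 = 1527.2 s = 25.5 minutes.

25.5 minutes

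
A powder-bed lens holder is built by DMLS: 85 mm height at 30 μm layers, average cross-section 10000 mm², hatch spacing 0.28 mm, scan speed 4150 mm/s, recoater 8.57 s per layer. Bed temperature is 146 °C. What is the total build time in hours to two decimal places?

13.52 hours

Number of layers: 85 / 0.03 → 2834 (rounded up).
Scan path per layer: 10000 / 0.28 → 35714.3 mm.
Laser time per layer: 35714.3 / 4150 → 8.6059 s.
Time per layer = 8.6059 + 8.57 = 17.1759 s.
2834 layers × 17.1759 s/layer = 48676.5006 s, i.e. 13.52 hours.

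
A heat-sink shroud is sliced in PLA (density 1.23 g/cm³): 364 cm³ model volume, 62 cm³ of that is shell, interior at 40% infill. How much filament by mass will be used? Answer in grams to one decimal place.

224.8 g

Interior volume = 364 − 62, so 302 cm³.
Infill deposited = 0.40 × 302, so 120.8 cm³.
Deposited volume: 62 + 120.8 → 182.8 cm³.
Mass: 182.8 × 1.23 → 224.844 g.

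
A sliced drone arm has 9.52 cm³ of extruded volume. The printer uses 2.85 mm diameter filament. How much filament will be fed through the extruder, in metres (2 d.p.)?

1.49 m

Filament cross-section = π × (2.85/2)² = 6.3794 mm².
L = 9520 mm³ / 6.3794 mm² = 1492.3 mm, i.e. 1.49 m.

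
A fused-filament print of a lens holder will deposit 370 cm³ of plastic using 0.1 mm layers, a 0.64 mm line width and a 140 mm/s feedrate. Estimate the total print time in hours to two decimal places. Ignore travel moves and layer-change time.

11.47 hours

Line area: 0.1 × 0.64 → 0.064 mm².
Toolpath length = 370 cm³ / 0.064 mm² = 370000 / 0.064 = 5781250 mm.
Extrusion time = 5781250 / 140, so 41294.6 s.
41294.6 s = 11.47 hours.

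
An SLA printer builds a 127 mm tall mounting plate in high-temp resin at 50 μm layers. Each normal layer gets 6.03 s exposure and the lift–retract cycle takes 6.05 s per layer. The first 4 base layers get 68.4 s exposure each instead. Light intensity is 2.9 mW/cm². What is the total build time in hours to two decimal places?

Layers = ⌈127/0.05⌉ = 2540.
Base layers = 4 × (68.4 + 6.05), so 297.8 s.
Regular layers = 2536 × (6.03 + 6.05), so 30634.88 s.
Sum: 297.8 + 30634.88 = 30932.68 s → 8.59 hours.

8.59 hours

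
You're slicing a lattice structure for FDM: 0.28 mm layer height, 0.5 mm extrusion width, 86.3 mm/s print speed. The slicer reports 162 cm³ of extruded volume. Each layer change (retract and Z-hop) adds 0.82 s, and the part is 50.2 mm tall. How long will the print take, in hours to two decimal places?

3.77 hours

Line area = 0.28 × 0.5, so 0.14 mm².
Path length: 162000 mm³ / 0.14 mm² → 1157142.9 mm.
Print-move time = 1157142.9 / 86.3 = 13408.4 s.
Layers = ⌈50.2/0.28⌉ = 180.
Non-print overhead: 180 × 0.82 → 147.6 s.
Total = 13408.4 + 147.6 = 13556 s = 3.77 hours.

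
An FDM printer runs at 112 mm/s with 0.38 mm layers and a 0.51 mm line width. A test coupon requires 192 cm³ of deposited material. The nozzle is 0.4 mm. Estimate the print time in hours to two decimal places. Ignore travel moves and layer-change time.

Extrusion cross-section = 0.38 × 0.51 = 0.1938 mm².
Total extruded path = 192000/0.1938 = 990712.1 mm.
Print-move time = 990712.1 / 112 = 8845.6 s.
That's 8845.6 s → 2.46 hours.

2.46 hours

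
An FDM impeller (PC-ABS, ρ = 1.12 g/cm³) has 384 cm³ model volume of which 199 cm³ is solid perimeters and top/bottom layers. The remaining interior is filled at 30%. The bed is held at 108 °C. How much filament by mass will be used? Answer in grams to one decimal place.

Volume inside the shell = 384 − 199, so 185 cm³.
Deposited infill = 0.30 × 185, so 55.5 cm³.
Total printed volume: 199 + 55.5 → 254.5 cm³.
Mass: 254.5 × 1.12 → 285.04 g.

285.0 g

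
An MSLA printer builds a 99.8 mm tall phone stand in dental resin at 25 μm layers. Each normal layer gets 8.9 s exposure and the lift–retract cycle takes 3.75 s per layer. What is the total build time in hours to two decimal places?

14.03 hours

Layer count = ceil(99.8 / 0.025) = 3992.
Cycle time: 8.9 + 3.75 → 12.65 s.
Total = 3992 × 12.65 = 50498.8 s = 14.03 hours.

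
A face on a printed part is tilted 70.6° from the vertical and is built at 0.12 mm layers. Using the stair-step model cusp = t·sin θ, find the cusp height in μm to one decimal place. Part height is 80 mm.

113.2 μm

h_c = t·sin θ = 0.12 × 0.9432 = 0.113184 mm (113.2 μm).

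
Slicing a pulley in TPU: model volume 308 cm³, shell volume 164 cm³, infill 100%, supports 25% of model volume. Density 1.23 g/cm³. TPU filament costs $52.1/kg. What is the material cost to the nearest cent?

$24.67

Interior volume = 308 − 164 = 144 cm³.
Infill deposited: 1.00 × 144 → 144 cm³.
Support = 0.25 × 308, so 77 cm³.
Total extruded: 164 + 144 + 77 → 385 cm³.
Mass = 385 × 1.23 = 473.55 g.
At $52.1/kg: 473.55/1000 × 52.1 = $24.67.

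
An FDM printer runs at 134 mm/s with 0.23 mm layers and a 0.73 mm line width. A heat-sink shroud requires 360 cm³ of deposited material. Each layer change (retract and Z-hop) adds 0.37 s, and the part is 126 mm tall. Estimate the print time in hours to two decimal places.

4.50 hours

Line area = 0.23 × 0.73, so 0.1679 mm².
Path length: 360000 mm³ / 0.1679 mm² → 2144133.4 mm.
Extrusion time: 2144133.4 / 134 → 16001 s.
Number of layers: 126 / 0.23 → 548 (rounded up).
Z-hop total = 548 × 0.37, so 202.76 s.
Total = 16001 + 202.76 = 16203.76 s = 4.50 hours.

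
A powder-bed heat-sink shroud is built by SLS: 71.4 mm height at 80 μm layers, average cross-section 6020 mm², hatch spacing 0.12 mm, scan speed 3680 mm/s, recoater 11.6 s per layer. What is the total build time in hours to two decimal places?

6.26 hours

Layers = ⌈71.4/0.08⌉ = 893.
Per-layer scan distance = 6020 / 0.12, so 50166.7 mm.
Per-layer scan time: 50166.7 / 3680 → 13.6323 s.
Layer cycle = 13.6323 + 11.6 = 25.2323 s.
893 layers × 25.2323 s/layer = 22532.4439 s, i.e. 6.26 hours.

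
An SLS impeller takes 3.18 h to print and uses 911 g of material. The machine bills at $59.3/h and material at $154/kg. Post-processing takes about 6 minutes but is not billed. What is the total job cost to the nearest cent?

Time charge = 59.3 × 3.18, so $188.574.
Material charge = 154 × 911/1000, so $140.294.
Job cost: 188.574 + 140.294 = 328.868 ≈ $328.87.

$328.87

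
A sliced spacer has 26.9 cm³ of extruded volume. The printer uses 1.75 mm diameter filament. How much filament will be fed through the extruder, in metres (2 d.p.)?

Cross-section of 1.75 mm filament: π·(1.75/2)² = 2.4053 mm².
Length = 26.9 cm³ / 2.4053 mm² = 26900 / 2.4053 = 11183.64 mm = 11.18 m.

11.18 m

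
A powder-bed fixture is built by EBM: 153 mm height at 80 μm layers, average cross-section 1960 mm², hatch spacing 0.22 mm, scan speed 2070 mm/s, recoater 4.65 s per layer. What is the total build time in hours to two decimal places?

Layers = ⌈153/0.08⌉ = 1913.
Scan path per layer: 1960 / 0.22 → 8909.1 mm.
Scan time per layer = 8909.1 / 2070 = 4.3039 s.
Time per layer: 4.3039 + 4.65 → 8.9539 s.
1913 layers × 8.9539 s/layer = 17128.8107 s, i.e. 4.76 hours.

4.76 hours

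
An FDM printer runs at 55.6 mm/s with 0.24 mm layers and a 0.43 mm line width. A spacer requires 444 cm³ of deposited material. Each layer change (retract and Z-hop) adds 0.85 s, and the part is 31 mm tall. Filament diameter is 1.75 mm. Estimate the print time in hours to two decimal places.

21.53 hours

Extrusion cross-section = 0.24 × 0.43, so 0.1032 mm².
Total extruded path = 444000/0.1032 = 4302325.6 mm.
Time extruding = 4302325.6 / 55.6, so 77380 s.
Layers = ⌈31/0.24⌉ = 130.
Z-hop total: 130 × 0.85 → 110.5 s.
Total = 77380 + 110.5 = 77490.5 s = 21.53 hours.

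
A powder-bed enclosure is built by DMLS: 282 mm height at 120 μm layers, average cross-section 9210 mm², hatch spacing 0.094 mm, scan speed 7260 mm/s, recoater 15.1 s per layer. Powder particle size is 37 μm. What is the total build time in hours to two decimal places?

Layers = ⌈282/0.12⌉ = 2350.
Per-layer scan distance: 9210 / 0.094 → 97978.7 mm.
Per-layer scan time = 97978.7 / 7260 = 13.4957 s.
Per-layer time: 13.4957 + 15.1 → 28.5957 s.
Build time = 2350 × 28.5957 = 67199.895 s = 18.67 hours.

18.67 hours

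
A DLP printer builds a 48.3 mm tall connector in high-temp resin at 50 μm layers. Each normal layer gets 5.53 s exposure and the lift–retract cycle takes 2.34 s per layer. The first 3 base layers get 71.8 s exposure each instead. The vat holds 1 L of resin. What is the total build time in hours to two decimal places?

2.17 hours

Layer count = ceil(48.3 / 0.05) = 966.
Base layers = 3 × (71.8 + 2.34) = 222.42 s.
Normal layers = 963 × (5.53 + 2.34) = 7578.81 s.
Total = 222.42 + 7578.81 = 7801.23 s = 2.17 hours.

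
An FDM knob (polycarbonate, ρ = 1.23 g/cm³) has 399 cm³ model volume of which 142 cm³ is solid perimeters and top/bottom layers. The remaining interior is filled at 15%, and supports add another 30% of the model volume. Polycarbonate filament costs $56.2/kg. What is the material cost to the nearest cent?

Interior volume = 399 − 142, so 257 cm³.
Infill volume: 0.15 × 257 → 38.55 cm³.
Support: 0.30 × 399 → 119.7 cm³.
Total extruded = 142 + 38.55 + 119.7, so 300.25 cm³.
Mass: 300.25 × 1.23 → 369.3075 g.
Cost = 369.3075 g / 1000 × $56.2/kg = $20.76.

$20.76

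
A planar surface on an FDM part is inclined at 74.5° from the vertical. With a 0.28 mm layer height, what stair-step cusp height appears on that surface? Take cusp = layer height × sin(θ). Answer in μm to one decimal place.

269.8 μm

h_c = t·sin θ = 0.28 × 0.9636 = 0.269808 mm (269.8 μm).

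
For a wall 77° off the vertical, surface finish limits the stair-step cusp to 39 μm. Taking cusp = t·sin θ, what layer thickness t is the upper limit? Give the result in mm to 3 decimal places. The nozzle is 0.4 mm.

t = h_c / sin θ = 0.039 / 0.9744 = 0.040 mm.

0.040 mm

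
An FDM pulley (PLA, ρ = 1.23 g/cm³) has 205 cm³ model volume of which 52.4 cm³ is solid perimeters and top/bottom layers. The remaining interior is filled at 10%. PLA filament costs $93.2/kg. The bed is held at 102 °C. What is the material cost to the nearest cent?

Volume inside the shell: 205 − 52.4 → 152.6 cm³.
Deposited infill = 0.10 × 152.6, so 15.26 cm³.
Total printed volume: 52.4 + 15.26 → 67.66 cm³.
Mass = 67.66 × 1.23 = 83.2218 g.
Cost = 83.2218 g / 1000 × $93.2/kg = $7.76.

$7.76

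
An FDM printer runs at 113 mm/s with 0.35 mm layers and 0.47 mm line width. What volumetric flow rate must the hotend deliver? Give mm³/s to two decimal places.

18.59

A: 0.35 × 0.47 → 0.1645 mm².
Volumetric flow = 113 × 0.1645 = 18.59 mm³/s.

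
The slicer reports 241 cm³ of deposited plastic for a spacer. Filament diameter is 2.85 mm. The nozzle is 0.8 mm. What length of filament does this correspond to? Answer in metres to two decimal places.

Cross-section of 2.85 mm filament: π·(2.85/2)² = 6.3794 mm².
L = 241000 mm³ / 6.3794 mm² = 37777.85 mm, i.e. 37.78 m.

37.78 m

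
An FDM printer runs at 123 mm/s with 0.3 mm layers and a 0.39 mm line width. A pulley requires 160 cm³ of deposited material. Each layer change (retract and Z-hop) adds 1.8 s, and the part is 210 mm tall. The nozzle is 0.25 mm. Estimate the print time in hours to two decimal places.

3.44 hours

Extrusion cross-section: 0.3 × 0.39 → 0.117 mm².
Path length: 160000 mm³ / 0.117 mm² → 1367521.4 mm.
Print-move time = 1367521.4 / 123 = 11118.1 s.
Layer count = ceil(210 / 0.3) = 700.
Z-hop total = 700 × 1.8 = 1260 s.
Altogether 11118.1 + 1260 = 12378.1 s, i.e. 3.44 hours.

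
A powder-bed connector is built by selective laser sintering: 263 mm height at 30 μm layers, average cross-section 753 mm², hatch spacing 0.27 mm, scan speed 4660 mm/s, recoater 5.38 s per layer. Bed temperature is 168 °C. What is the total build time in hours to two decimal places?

Layers = ⌈263/0.03⌉ = 8767.
Hatch length per layer = 753 / 0.27, so 2788.9 mm.
Laser time per layer = 2788.9 / 4660, so 0.5985 s.
Layer cycle = 0.5985 + 5.38, so 5.9785 s.
8767 layers × 5.9785 s/layer = 52413.5095 s, i.e. 14.56 hours.

14.56 hours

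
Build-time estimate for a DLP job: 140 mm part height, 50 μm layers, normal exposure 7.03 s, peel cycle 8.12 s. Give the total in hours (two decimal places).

Number of layers: 140 / 0.05 → 2800 (rounded up).
Per-layer time: 7.03 + 8.12 → 15.15 s.
Total = 2800 × 15.15 = 42420 s = 11.78 hours.

11.78 hours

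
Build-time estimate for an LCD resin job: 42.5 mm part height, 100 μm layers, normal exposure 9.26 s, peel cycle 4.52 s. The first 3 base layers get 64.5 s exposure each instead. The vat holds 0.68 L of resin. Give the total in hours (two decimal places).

1.67 hours

Layers = ⌈42.5/0.1⌉ = 425.
Base layers = 3 × (64.5 + 4.52) = 207.06 s.
Regular layers: 422 × (9.26 + 4.52) → 5815.16 s.
Total = 207.06 + 5815.16 = 6022.22 s = 1.67 hours.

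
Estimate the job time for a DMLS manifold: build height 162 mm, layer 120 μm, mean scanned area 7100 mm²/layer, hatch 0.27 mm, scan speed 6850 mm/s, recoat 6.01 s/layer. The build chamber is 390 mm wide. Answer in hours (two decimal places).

3.69 hours

Number of layers: 162 / 0.12 → 1350 (rounded up).
Scan path per layer: 7100 / 0.27 → 26296.3 mm.
Scan time per layer = 26296.3 / 6850, so 3.8389 s.
Time per layer: 3.8389 + 6.01 → 9.8489 s.
Total: 1350 × 9.8489 s = 13296.015 s → 3.69 hours.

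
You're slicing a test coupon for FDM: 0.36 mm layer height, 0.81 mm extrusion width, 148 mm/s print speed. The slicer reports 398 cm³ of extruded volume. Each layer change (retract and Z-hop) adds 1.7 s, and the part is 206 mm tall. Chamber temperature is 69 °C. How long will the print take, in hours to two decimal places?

Bead cross-section: 0.36 × 0.81 → 0.2916 mm².
Toolpath length = 398 cm³ / 0.2916 mm² = 398000 / 0.2916 = 1364883.4 mm.
Print-move time = 1364883.4 / 148, so 9222.2 s.
Layer count = ceil(206 / 0.36) = 573.
Non-print overhead: 573 × 1.7 → 974.1 s.
Altogether 9222.2 + 974.1 = 10196.3 s, i.e. 2.83 hours.

2.83 hours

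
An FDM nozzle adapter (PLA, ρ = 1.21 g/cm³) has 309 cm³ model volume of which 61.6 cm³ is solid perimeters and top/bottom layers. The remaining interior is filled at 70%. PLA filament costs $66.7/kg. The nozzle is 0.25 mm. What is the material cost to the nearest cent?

Interior volume: 309 − 61.6 → 247.4 cm³.
Infill volume = 0.70 × 247.4, so 173.18 cm³.
Total extruded = 61.6 + 173.18 = 234.78 cm³.
Mass = 234.78 × 1.21 = 284.0838 g.
Cost = 284.0838 g / 1000 × $66.7/kg = $18.95.

$18.95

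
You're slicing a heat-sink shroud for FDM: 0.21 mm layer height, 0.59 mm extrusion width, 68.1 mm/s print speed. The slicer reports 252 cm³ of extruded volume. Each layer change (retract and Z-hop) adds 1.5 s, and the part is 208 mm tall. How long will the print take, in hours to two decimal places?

8.71 hours

Line area: 0.21 × 0.59 → 0.1239 mm².
Path length: 252000 mm³ / 0.1239 mm² → 2033898.3 mm.
Extrusion time = 2033898.3 / 68.1 = 29866.3 s.
Layer count = ceil(208 / 0.21) = 991.
Non-print overhead: 991 × 1.5 → 1486.5 s.
Altogether 29866.3 + 1486.5 = 31352.8 s, i.e. 8.71 hours.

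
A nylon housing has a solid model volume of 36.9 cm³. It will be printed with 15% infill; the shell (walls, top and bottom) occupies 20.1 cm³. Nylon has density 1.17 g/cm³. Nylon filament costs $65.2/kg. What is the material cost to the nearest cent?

Interior volume = 36.9 − 20.1, so 16.8 cm³.
Deposited infill = 0.15 × 16.8, so 2.52 cm³.
Total printed volume: 20.1 + 2.52 → 22.62 cm³.
Mass = 22.62 × 1.17, so 26.4654 g.
At $65.2/kg: 26.4654/1000 × 65.2 = $1.73.

$1.73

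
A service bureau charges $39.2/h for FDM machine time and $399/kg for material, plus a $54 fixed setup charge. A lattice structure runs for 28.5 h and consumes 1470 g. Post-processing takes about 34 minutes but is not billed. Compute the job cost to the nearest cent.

Time charge: 39.2 × 28.5 → $1117.20.
Material charge = 399 × 1470/1000, so $586.53.
Adding setup: 1117.20 + 586.53 + 54 → $1757.73.

$1757.73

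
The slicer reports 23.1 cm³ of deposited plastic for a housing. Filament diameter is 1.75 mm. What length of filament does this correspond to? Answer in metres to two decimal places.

9.60 m

Cross-section of 1.75 mm filament: π·(1.75/2)² = 2.4053 mm².
Length = 23.1 cm³ / 2.4053 mm² = 23100 / 2.4053 = 9603.79 mm = 9.60 m.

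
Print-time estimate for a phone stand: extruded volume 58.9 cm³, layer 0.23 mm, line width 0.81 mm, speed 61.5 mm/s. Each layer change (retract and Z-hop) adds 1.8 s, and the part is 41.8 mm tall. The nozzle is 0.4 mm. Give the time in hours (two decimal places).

1.52 hours

Bead cross-section = 0.23 × 0.81, so 0.1863 mm².
Total extruded path = 58900/0.1863 = 316156.7 mm.
Time extruding = 316156.7 / 61.5, so 5140.8 s.
Layers = ⌈41.8/0.23⌉ = 182.
Z-hop total = 182 × 1.8, so 327.6 s.
Altogether 5140.8 + 327.6 = 5468.4 s, i.e. 1.52 hours.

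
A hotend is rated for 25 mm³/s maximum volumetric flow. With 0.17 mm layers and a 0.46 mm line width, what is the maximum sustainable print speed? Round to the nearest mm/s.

320 mm/s

Bead cross-section: 0.17 × 0.46 → 0.0782 mm².
v_max = Q/A = 25/0.0782 = 319.69 mm/s → 320 mm/s.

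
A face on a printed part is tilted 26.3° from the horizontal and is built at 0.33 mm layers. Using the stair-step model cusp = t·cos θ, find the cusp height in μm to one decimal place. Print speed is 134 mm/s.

h_c = t·cos θ = 0.33 × 0.8965 = 0.295845 mm (295.8 μm).

295.8 μm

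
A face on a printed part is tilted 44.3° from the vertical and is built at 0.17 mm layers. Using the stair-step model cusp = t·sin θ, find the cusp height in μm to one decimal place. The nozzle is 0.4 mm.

h_c = t·sin θ = 0.17 × 0.6984 = 0.118728 mm (118.7 μm).

118.7 μm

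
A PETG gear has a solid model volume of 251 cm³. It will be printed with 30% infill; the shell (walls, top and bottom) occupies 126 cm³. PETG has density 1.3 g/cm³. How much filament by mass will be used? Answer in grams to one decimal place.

Infill region = 251 − 126, so 125 cm³.
Infill deposited = 0.30 × 125, so 37.5 cm³.
Deposited volume = 126 + 37.5 = 163.5 cm³.
Mass = 163.5 × 1.3 = 212.55 g.

212.6 g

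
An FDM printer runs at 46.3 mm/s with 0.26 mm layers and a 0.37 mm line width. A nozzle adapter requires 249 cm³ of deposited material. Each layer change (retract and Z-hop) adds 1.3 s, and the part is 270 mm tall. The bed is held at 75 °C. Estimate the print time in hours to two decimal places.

15.90 hours

Extrusion cross-section: 0.26 × 0.37 → 0.0962 mm².
Path length: 249000 mm³ / 0.0962 mm² → 2588357.6 mm.
Print-move time = 2588357.6 / 46.3, so 55904.1 s.
Layer count = ceil(270 / 0.26) = 1039.
Layer-change overhead = 1039 × 1.3, so 1350.7 s.
Altogether 55904.1 + 1350.7 = 57254.8 s, i.e. 15.90 hours.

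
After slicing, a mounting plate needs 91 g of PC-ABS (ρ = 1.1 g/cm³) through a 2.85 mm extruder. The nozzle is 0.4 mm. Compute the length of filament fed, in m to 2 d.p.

Extruded volume: 91/1.1 = 82.7273 cm³ (82727.3 mm³).
Cross-section of 2.85 mm filament: π·(2.85/2)² = 6.3794 mm².
Length = 82727.3 / 6.3794 = 12967.88 mm = 12.97 m.

12.97 m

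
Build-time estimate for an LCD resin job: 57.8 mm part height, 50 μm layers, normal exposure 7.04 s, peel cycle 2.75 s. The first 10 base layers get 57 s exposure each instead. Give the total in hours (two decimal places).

3.28 hours

Layers = ⌈57.8/0.05⌉ = 1156.
Base layers = 10 × (57 + 2.75) = 597.5 s.
Normal layers = 1146 × (7.04 + 2.75), so 11219.34 s.
Total = 597.5 + 11219.34 = 11816.84 s = 3.28 hours.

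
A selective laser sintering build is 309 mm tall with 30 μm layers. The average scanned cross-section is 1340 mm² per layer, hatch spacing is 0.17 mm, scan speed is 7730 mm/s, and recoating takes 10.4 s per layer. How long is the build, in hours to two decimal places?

32.67 hours

Layers = ⌈309/0.03⌉ = 10300.
Hatch length per layer = 1340 / 0.17 = 7882.4 mm.
Scan time per layer = 7882.4 / 7730 = 1.0197 s.
Per-layer time: 1.0197 + 10.4 → 11.4197 s.
10300 layers × 11.4197 s/layer = 117622.91 s, i.e. 32.67 hours.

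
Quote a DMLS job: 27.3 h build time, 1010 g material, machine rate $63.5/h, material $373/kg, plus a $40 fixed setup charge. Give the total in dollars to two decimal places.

$2150.28

Machine-time cost: 63.5 × 27.3 → $1733.55.
Feedstock cost: 373 × 1010/1000 → $376.73.
Adding setup: 1733.55 + 376.73 + 40 → $2150.28.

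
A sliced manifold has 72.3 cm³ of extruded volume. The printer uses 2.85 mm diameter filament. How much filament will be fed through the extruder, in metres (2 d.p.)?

Filament cross-section = π × (2.85/2)² = 6.3794 mm².
Length = 72.3 cm³ / 6.3794 mm² = 72300 / 6.3794 = 11333.35 mm = 11.33 m.

11.33 m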